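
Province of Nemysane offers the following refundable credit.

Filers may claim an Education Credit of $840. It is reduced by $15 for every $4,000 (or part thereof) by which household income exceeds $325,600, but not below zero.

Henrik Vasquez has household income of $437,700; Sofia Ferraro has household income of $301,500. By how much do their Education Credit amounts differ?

Henrik ($437,700): Education Credit: income exceeds $325,600 by $112,100, which is 29 full-or-partial $4,000 increments; reduction = 29 × $15 = $435, leaving $405.
Sofia ($301,500): Education Credit: $301,500 is at or below the $325,600 threshold, so the full $840 applies.
Difference: |$405 − $840| = $435.

$435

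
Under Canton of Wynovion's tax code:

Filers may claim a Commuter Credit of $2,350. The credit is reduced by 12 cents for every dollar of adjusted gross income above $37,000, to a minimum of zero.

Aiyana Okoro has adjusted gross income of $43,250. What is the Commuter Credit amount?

$1,600

Commuter Credit: 12% of the $6,250 excess over $37,000 is $750; credit = $2,350 − $750 = $1,600.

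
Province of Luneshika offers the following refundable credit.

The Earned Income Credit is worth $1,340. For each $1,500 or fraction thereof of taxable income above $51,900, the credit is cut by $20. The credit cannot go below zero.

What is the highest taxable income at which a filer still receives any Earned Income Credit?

After 66 increments the reduction is 66 × $20 = $1,320, leaving $20; one more increment wipes it out. Increment 66 ends at excess 66 × $1,500 = $99,000, so the highest qualifying income is $51,900 + $99,000 = $150,900.

$150,900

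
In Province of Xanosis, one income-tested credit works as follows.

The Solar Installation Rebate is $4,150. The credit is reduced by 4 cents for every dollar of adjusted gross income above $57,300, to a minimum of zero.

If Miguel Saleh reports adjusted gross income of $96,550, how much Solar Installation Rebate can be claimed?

Solar Installation Rebate: 4% of the $39,250 excess over $57,300 is $1,570; credit = $4,150 − $1,570 = $2,580.

$2,580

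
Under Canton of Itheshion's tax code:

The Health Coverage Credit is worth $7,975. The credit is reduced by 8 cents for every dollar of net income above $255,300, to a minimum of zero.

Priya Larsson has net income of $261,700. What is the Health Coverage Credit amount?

Health Coverage Credit: 8% of the $6,400 excess over $255,300 is $512; credit = $7,975 − $512 = $7,463.

$7,463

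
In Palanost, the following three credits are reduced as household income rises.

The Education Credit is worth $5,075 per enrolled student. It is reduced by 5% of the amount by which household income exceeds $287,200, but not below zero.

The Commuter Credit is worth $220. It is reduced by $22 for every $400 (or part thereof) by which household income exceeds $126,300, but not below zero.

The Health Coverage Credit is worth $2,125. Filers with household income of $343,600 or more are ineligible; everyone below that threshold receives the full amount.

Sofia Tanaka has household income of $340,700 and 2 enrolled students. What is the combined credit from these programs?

Education Credit: base = 2 × $5,075 = $10,150. 5% of the $53,500 excess over $287,200 is $2,675; credit = $10,150 − $2,675 = $7,475.
Commuter Credit: income exceeds $126,300 by $214,400 → 536 increments × $22 = $11,792 ≥ base, so the credit is $0.
Health Coverage Credit: $340,700 is below the $343,600 cutoff, so the full $2,125 applies.
Total: $7,475 + $0 + $2,125 = $9,600.

$9,600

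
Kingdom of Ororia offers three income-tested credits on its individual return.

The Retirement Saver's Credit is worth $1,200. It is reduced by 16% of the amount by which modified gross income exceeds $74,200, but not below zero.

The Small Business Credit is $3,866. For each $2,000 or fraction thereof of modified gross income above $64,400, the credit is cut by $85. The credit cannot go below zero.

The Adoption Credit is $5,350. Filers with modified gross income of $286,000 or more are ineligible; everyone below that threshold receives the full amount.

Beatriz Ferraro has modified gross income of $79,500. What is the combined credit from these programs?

Retirement Saver's Credit: 16% of the $5,300 excess over $74,200 is $848; credit = $1,200 − $848 = $352.
Small Business Credit: income exceeds $64,400 by $15,100, which is 8 full-or-partial $2,000 increments; reduction = 8 × $85 = $680, leaving $3,186.
Adoption Credit: $79,500 is below the $286,000 cutoff, so the full $5,350 applies.
Total: $352 + $3,186 + $5,350 = $8,888.

$8,888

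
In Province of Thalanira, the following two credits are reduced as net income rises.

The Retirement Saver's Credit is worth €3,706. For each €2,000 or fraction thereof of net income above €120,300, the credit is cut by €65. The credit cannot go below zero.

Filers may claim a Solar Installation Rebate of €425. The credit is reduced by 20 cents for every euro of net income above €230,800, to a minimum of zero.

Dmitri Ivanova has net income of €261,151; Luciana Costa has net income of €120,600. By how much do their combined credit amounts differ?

Dmitri (€261,151): Retirement Saver's Credit: income exceeds €120,300 by €140,851 → 71 increments × €65 = €4,615 ≥ base, so the credit is €0. Solar Installation Rebate: 20% of the €30,351 excess over €230,800 is €6,070.20 ≥ base, so the credit is €0. total €0 + €0 = €0
Luciana (€120,600): Retirement Saver's Credit: income exceeds €120,300 by €300, which is 1 full-or-partial €2,000 increment; reduction = 1 × €65 = €65, leaving €3,641. Solar Installation Rebate: €120,600 is at or below the €230,800 threshold, so the full €425 applies. total €3,641 + €425 = €4,066
Difference: |€0 − €4,066| = €4,066.

€4,066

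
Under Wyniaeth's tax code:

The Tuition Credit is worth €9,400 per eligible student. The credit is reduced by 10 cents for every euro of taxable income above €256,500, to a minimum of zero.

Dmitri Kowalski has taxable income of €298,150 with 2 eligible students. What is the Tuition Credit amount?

Tuition Credit: base = 2 × €9,400 = €18,800. 10% of the €41,650 excess over €256,500 is €4,165; credit = €18,800 − €4,165 = €14,635.

€14,635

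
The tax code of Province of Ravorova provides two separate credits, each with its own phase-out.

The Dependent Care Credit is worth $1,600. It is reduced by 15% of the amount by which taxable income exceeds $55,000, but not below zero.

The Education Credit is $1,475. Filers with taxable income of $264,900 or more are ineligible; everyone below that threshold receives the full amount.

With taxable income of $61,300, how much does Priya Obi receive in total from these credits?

$2,130

Dependent Care Credit: 15% of the $6,300 excess over $55,000 is $945; credit = $1,600 − $945 = $655.
Education Credit: $61,300 is below the $264,900 cutoff, so the full $1,475 applies.
Total: $655 + $1,475 = $2,130.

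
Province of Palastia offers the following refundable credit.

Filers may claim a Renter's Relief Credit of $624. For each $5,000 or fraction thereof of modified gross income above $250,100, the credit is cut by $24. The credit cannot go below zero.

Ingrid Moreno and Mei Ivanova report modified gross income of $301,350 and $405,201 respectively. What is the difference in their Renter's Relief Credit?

Ingrid ($301,350): Renter's Relief Credit: income exceeds $250,100 by $51,250, which is 11 full-or-partial $5,000 increments; reduction = 11 × $24 = $264, leaving $360.
Mei ($405,201): Renter's Relief Credit: income exceeds $250,100 by $155,101 → 32 increments × $24 = $768 ≥ base, so the credit is $0.
Difference: |$360 − $0| = $360.

$360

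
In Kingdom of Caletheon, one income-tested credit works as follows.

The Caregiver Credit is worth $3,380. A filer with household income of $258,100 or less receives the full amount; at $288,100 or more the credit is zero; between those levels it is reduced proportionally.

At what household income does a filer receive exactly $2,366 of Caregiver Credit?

$2,366 is 2,366/3,380 of the full $3,380, so 1,014/3,380 of the $30,000 range has been used: income = $258,100 + $30,000 × 1,014/3,380 = $267,100.

$267,100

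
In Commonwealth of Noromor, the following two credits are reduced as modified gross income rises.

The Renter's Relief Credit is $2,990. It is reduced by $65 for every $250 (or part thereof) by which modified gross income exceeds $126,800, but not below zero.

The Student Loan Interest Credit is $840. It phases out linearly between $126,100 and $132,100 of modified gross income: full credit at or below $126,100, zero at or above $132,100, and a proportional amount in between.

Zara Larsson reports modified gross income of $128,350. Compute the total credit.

$3,060

Renter's Relief Credit: income exceeds $126,800 by $1,550, which is 7 full-or-partial $250 increments; reduction = 7 × $65 = $455, leaving $2,535.
Student Loan Interest Credit: $128,350 is $2,250 into a $6,000 phase-out range, leaving 3,750/6,000 of the credit: $840 × 3,750/6,000 = $525.
Total: $2,535 + $525 = $3,060.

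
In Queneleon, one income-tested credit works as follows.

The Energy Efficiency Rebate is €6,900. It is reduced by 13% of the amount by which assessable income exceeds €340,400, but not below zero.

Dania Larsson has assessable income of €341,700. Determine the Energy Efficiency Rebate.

Energy Efficiency Rebate: 13% of the €1,300 excess over €340,400 is €169; credit = €6,900 − €169 = €6,731.

€6,731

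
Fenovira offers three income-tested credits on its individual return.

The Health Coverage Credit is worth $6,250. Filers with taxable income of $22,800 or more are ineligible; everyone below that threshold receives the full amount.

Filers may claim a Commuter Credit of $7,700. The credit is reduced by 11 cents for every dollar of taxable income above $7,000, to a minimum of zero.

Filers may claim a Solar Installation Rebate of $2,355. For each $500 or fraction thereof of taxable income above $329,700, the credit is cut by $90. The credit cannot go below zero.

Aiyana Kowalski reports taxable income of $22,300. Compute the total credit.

$14,622

Health Coverage Credit: $22,300 is below the $22,800 cutoff, so the full $6,250 applies.
Commuter Credit: 11% of the $15,300 excess over $7,000 is $1,683; credit = $7,700 − $1,683 = $6,017.
Solar Installation Rebate: $22,300 is at or below the $329,700 threshold, so the full $2,355 applies.
Total: $6,250 + $6,017 + $2,355 = $14,622.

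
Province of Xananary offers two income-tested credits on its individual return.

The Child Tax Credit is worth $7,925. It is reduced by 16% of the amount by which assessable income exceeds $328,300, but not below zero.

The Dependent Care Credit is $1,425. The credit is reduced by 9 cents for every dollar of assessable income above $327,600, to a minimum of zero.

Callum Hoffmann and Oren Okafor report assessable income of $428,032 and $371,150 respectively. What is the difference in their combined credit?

$1,069

Callum ($428,032): Child Tax Credit: 16% of the $99,732 excess over $328,300 is $15,957.12 ≥ base, so the credit is $0. Dependent Care Credit: 9% of the $100,432 excess over $327,600 is $9,038.88 ≥ base, so the credit is $0. total $0 + $0 = $0
Oren ($371,150): Child Tax Credit: 16% of the $42,850 excess over $328,300 is $6,856; credit = $7,925 − $6,856 = $1,069. Dependent Care Credit: 9% of the $43,550 excess over $327,600 is $3,919.50 ≥ base, so the credit is $0. total $1,069 + $0 = $1,069
Difference: |$0 − $1,069| = $1,069.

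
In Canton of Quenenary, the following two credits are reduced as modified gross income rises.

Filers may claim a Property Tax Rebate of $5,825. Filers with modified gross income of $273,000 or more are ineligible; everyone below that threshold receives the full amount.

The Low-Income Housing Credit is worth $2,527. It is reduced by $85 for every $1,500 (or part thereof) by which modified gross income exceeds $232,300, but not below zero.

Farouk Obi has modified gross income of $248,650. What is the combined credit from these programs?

$7,417

Property Tax Rebate: $248,650 is below the $273,000 cutoff, so the full $5,825 applies.
Low-Income Housing Credit: income exceeds $232,300 by $16,350, which is 11 full-or-partial $1,500 increments; reduction = 11 × $85 = $935, leaving $1,592.
Total: $5,825 + $1,592 = $7,417.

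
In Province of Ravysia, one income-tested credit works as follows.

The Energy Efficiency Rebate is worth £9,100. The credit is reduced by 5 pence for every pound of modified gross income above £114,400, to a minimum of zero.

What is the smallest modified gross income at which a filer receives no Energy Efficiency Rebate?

The credit falls by 5% of each pound above £114,400, so it reaches zero when the excess is £9,100 / 5% = £182,000: income = £114,400 + £182,000 = £296,400.

£296,400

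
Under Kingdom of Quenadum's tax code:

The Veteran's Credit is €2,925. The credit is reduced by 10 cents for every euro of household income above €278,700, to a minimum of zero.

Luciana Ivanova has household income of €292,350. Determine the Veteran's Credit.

€1,560

Veteran's Credit: 10% of the €13,650 excess over €278,700 is €1,365; credit = €2,925 − €1,365 = €1,560.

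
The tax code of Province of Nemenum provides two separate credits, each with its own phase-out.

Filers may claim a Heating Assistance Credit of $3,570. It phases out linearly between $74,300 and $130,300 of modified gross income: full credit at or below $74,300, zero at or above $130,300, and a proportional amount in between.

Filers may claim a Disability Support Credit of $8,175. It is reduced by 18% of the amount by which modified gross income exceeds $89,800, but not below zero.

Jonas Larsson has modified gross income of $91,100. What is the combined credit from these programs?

Heating Assistance Credit: $91,100 is $16,800 into a $56,000 phase-out range, leaving 39,200/56,000 of the credit: $3,570 × 39,200/56,000 = $2,499.
Disability Support Credit: 18% of the $1,300 excess over $89,800 is $234; credit = $8,175 − $234 = $7,941.
Total: $2,499 + $7,941 = $10,440.

$10,440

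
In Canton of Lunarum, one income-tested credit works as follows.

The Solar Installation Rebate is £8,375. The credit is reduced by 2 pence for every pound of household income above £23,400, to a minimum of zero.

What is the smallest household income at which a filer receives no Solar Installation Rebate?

The credit falls by 2% of each pound above £23,400, so it reaches zero when the excess is £8,375 / 2% = £418,750: income = £23,400 + £418,750 = £442,150.

£442,150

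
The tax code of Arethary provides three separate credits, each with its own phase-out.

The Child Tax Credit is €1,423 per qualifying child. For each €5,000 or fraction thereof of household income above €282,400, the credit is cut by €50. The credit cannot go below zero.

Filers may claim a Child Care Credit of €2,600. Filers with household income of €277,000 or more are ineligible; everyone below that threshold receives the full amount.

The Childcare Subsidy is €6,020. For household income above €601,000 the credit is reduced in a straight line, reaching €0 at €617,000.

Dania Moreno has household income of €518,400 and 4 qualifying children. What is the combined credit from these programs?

€9,312

Child Tax Credit: base = 4 × €1,423 = €5,692. income exceeds €282,400 by €236,000, which is 48 full-or-partial €5,000 increments; reduction = 48 × €50 = €2,400, leaving €3,292.
Child Care Credit: €518,400 meets or exceeds the €277,000 cutoff, so the credit is €0.
Childcare Subsidy: €518,400 is at or below the €601,000 threshold, so the full €6,020 applies.
Total: €3,292 + €0 + €6,020 = €9,312.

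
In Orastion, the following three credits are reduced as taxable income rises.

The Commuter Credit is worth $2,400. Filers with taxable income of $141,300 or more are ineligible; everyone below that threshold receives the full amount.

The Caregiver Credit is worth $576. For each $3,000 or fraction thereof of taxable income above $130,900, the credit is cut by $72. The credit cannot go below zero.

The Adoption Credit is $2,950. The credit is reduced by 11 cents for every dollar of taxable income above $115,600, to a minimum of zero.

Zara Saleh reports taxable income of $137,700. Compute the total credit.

Commuter Credit: $137,700 is below the $141,300 cutoff, so the full $2,400 applies.
Caregiver Credit: income exceeds $130,900 by $6,800, which is 3 full-or-partial $3,000 increments; reduction = 3 × $72 = $216, leaving $360.
Adoption Credit: 11% of the $22,100 excess over $115,600 is $2,431; credit = $2,950 − $2,431 = $519.
Total: $2,400 + $360 + $519 = $3,279.

$3,279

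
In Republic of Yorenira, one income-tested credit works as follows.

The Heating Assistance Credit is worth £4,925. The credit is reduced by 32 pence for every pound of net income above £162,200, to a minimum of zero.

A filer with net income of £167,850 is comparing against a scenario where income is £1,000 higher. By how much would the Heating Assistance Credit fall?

£320

At £167,850 — 32% of the £5,650 excess over £162,200 is £1,808; credit = £4,925 − £1,808 = £3,117.
At £168,850 — 32% of the £6,650 excess over £162,200 is £2,128; credit = £4,925 − £2,128 = £2,797.
Lost: £3,117 − £2,797 = £320.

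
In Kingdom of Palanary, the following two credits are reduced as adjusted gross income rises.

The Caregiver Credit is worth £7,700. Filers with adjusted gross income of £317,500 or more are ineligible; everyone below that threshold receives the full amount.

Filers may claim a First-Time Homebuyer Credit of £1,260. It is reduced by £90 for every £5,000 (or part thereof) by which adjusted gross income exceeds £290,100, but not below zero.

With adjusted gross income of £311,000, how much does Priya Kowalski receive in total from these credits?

Caregiver Credit: £311,000 is below the £317,500 cutoff, so the full £7,700 applies.
First-Time Homebuyer Credit: income exceeds £290,100 by £20,900, which is 5 full-or-partial £5,000 increments; reduction = 5 × £90 = £450, leaving £810.
Total: £7,700 + £810 = £8,510.

£8,510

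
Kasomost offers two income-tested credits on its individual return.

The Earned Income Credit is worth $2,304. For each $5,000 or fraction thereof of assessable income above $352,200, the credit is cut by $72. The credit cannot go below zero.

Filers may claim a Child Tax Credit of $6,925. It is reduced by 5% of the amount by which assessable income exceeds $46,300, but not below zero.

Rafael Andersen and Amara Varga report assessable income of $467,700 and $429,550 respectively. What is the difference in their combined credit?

Rafael ($467,700): Earned Income Credit: income exceeds $352,200 by $115,500, which is 24 full-or-partial $5,000 increments; reduction = 24 × $72 = $1,728, leaving $576. Child Tax Credit: 5% of the $421,400 excess over $46,300 is $21,070 ≥ base, so the credit is $0. total $576 + $0 = $576
Amara ($429,550): Earned Income Credit: income exceeds $352,200 by $77,350, which is 16 full-or-partial $5,000 increments; reduction = 16 × $72 = $1,152, leaving $1,152. Child Tax Credit: 5% of the $383,250 excess over $46,300 is $19,162.50 ≥ base, so the credit is $0. total $1,152 + $0 = $1,152
Difference: |$576 − $1,152| = $576.

$576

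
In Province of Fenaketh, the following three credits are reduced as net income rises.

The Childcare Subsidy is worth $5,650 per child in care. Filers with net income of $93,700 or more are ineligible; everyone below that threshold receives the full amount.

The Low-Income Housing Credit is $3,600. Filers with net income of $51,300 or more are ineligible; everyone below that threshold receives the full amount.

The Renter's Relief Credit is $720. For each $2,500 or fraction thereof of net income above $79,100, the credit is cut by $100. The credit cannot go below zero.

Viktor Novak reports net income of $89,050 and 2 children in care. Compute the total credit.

$11,620

Childcare Subsidy: base = 2 × $5,650 = $11,300. $89,050 is below the $93,700 cutoff, so the full $11,300 applies.
Low-Income Housing Credit: $89,050 meets or exceeds the $51,300 cutoff, so the credit is $0.
Renter's Relief Credit: income exceeds $79,100 by $9,950, which is 4 full-or-partial $2,500 increments; reduction = 4 × $100 = $400, leaving $320.
Total: $11,300 + $0 + $320 = $11,620.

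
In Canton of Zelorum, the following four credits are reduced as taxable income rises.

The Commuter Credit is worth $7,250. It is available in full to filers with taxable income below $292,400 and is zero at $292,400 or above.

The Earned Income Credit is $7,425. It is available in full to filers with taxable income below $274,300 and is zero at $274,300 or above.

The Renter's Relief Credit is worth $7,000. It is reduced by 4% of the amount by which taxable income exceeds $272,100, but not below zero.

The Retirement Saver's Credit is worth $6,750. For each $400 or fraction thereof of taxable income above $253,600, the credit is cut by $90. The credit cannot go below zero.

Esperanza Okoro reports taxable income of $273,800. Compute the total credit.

$23,767

Commuter Credit: $273,800 is below the $292,400 cutoff, so the full $7,250 applies.
Earned Income Credit: $273,800 is below the $274,300 cutoff, so the full $7,425 applies.
Renter's Relief Credit: 4% of the $1,700 excess over $272,100 is $68; credit = $7,000 − $68 = $6,932.
Retirement Saver's Credit: income exceeds $253,600 by $20,200, which is 51 full-or-partial $400 increments; reduction = 51 × $90 = $4,590, leaving $2,160.
Total: $7,250 + $7,425 + $6,932 + $2,160 = $23,767.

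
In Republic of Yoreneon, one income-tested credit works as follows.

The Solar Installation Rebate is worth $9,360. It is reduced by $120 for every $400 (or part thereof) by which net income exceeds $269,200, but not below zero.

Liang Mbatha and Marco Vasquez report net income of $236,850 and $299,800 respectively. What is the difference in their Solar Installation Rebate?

Liang ($236,850): Solar Installation Rebate: $236,850 is at or below the $269,200 threshold, so the full $9,360 applies.
Marco ($299,800): Solar Installation Rebate: income exceeds $269,200 by $30,600, which is 77 full-or-partial $400 increments; reduction = 77 × $120 = $9,240, leaving $120.
Difference: |$9,360 − $120| = $9,240.

$9,240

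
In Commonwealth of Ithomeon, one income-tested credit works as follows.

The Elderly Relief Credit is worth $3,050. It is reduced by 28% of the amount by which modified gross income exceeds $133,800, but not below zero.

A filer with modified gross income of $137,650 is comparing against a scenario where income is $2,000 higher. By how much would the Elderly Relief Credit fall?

$560

At $137,650 — 28% of the $3,850 excess over $133,800 is $1,078; credit = $3,050 − $1,078 = $1,972.
At $139,650 — 28% of the $5,850 excess over $133,800 is $1,638; credit = $3,050 − $1,638 = $1,412.
Lost: $1,972 − $1,412 = $560.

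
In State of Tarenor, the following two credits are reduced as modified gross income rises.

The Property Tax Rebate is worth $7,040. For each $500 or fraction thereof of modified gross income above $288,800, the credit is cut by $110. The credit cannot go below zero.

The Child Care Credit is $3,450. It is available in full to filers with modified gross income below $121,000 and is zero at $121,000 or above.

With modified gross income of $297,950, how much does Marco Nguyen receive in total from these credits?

$4,950

Property Tax Rebate: income exceeds $288,800 by $9,150, which is 19 full-or-partial $500 increments; reduction = 19 × $110 = $2,090, leaving $4,950.
Child Care Credit: $297,950 meets or exceeds the $121,000 cutoff, so the credit is $0.
Total: $4,950 + $0 = $4,950.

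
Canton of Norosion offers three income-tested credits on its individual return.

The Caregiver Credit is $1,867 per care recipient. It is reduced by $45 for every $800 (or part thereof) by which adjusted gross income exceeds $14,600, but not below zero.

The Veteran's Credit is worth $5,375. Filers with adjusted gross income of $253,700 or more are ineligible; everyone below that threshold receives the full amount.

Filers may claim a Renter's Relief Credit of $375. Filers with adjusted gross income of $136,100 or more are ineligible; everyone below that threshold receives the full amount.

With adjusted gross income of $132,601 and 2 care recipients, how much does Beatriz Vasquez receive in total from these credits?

Caregiver Credit: base = 2 × $1,867 = $3,734. income exceeds $14,600 by $118,001 → 148 increments × $45 = $6,660 ≥ base, so the credit is $0.
Veteran's Credit: $132,601 is below the $253,700 cutoff, so the full $5,375 applies.
Renter's Relief Credit: $132,601 is below the $136,100 cutoff, so the full $375 applies.
Total: $0 + $5,375 + $375 = $5,750.

$5,750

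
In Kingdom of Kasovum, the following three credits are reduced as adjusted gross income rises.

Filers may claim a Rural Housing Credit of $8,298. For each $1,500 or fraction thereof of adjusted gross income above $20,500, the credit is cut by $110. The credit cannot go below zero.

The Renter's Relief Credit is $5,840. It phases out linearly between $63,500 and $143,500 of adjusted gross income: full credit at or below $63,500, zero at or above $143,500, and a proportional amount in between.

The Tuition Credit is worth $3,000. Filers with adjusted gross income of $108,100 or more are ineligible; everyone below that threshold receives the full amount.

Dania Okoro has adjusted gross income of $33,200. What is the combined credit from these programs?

$16,148

Rural Housing Credit: income exceeds $20,500 by $12,700, which is 9 full-or-partial $1,500 increments; reduction = 9 × $110 = $990, leaving $7,308.
Renter's Relief Credit: $33,200 is at or below the $63,500 threshold, so the full $5,840 applies.
Tuition Credit: $33,200 is below the $108,100 cutoff, so the full $3,000 applies.
Total: $7,308 + $5,840 + $3,000 = $16,148.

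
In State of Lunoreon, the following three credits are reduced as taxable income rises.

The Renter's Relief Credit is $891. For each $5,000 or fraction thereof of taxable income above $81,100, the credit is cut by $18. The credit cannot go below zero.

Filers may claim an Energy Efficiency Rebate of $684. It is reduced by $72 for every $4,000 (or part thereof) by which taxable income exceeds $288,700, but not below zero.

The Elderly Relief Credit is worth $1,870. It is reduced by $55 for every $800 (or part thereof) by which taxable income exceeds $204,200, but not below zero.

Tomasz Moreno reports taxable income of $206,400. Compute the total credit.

$2,812

Renter's Relief Credit: income exceeds $81,100 by $125,300, which is 26 full-or-partial $5,000 increments; reduction = 26 × $18 = $468, leaving $423.
Energy Efficiency Rebate: $206,400 is at or below the $288,700 threshold, so the full $684 applies.
Elderly Relief Credit: income exceeds $204,200 by $2,200, which is 3 full-or-partial $800 increments; reduction = 3 × $55 = $165, leaving $1,705.
Total: $423 + $684 + $1,705 = $2,812.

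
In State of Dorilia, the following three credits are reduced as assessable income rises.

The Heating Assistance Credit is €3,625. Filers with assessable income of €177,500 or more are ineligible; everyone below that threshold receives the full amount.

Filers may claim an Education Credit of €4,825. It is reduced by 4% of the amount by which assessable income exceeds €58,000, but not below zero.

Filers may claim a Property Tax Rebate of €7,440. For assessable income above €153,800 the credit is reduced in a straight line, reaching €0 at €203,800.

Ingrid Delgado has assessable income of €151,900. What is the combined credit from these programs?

€12,134

Heating Assistance Credit: €151,900 is below the €177,500 cutoff, so the full €3,625 applies.
Education Credit: 4% of the €93,900 excess over €58,000 is €3,756; credit = €4,825 − €3,756 = €1,069.
Property Tax Rebate: €151,900 is at or below the €153,800 threshold, so the full €7,440 applies.
Total: €3,625 + €1,069 + €7,440 = €12,134.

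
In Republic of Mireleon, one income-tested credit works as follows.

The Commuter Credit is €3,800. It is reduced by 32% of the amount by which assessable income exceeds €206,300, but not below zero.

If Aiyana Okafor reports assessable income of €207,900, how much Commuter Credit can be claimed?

Commuter Credit: 32% of the €1,600 excess over €206,300 is €512; credit = €3,800 − €512 = €3,288.

€3,288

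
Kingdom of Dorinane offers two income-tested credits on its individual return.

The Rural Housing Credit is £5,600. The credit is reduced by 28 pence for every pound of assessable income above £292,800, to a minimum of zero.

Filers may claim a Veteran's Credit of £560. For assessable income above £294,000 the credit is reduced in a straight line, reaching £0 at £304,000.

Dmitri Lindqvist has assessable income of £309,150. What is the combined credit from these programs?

Rural Housing Credit: 28% of the £16,350 excess over £292,800 is £4,578; credit = £5,600 − £4,578 = £1,022.
Veteran's Credit: £309,150 is at or above £304,000, so the credit is £0.
Total: £1,022 + £0 = £1,022.

£1,022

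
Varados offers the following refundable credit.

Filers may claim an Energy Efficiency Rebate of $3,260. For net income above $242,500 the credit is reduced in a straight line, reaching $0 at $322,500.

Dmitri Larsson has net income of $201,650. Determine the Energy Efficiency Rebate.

Energy Efficiency Rebate: $201,650 is at or below the $242,500 threshold, so the full $3,260 applies.

$3,260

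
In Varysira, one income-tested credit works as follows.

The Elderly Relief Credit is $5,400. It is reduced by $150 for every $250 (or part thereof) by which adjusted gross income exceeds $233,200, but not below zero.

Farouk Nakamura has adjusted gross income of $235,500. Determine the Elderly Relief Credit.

$3,900

Elderly Relief Credit: income exceeds $233,200 by $2,300, which is 10 full-or-partial $250 increments; reduction = 10 × $150 = $1,500, leaving $3,900.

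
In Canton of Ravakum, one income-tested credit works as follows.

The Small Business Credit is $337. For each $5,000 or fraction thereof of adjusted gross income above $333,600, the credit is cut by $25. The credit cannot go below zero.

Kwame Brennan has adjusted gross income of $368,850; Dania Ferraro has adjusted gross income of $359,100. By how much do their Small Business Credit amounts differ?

$50

Kwame ($368,850): Small Business Credit: income exceeds $333,600 by $35,250, which is 8 full-or-partial $5,000 increments; reduction = 8 × $25 = $200, leaving $137.
Dania ($359,100): Small Business Credit: income exceeds $333,600 by $25,500, which is 6 full-or-partial $5,000 increments; reduction = 6 × $25 = $150, leaving $187.
Difference: |$137 − $187| = $50.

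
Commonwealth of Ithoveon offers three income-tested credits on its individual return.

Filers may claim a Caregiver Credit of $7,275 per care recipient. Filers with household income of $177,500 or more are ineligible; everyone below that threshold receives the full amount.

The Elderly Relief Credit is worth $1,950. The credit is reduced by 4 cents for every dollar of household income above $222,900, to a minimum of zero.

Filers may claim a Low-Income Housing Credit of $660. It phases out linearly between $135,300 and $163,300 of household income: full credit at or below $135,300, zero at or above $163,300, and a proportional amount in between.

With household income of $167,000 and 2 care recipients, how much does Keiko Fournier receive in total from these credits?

Caregiver Credit: base = 2 × $7,275 = $14,550. $167,000 is below the $177,500 cutoff, so the full $14,550 applies.
Elderly Relief Credit: $167,000 is at or below the $222,900 threshold, so the full $1,950 applies.
Low-Income Housing Credit: $167,000 is at or above $163,300, so the credit is $0.
Total: $14,550 + $1,950 + $0 = $16,500.

$16,500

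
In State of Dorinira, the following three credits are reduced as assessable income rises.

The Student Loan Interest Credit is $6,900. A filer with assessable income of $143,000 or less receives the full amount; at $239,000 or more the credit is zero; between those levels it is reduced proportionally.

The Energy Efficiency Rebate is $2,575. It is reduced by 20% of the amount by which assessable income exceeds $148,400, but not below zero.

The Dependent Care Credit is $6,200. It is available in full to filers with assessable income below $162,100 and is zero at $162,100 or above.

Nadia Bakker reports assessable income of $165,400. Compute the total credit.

$5,290

Student Loan Interest Credit: $165,400 is $22,400 into a $96,000 phase-out range, leaving 73,600/96,000 of the credit: $6,900 × 73,600/96,000 = $5,290.
Energy Efficiency Rebate: 20% of the $17,000 excess over $148,400 is $3,400 ≥ base, so the credit is $0.
Dependent Care Credit: $165,400 meets or exceeds the $162,100 cutoff, so the credit is $0.
Total: $5,290 + $0 + $0 = $5,290.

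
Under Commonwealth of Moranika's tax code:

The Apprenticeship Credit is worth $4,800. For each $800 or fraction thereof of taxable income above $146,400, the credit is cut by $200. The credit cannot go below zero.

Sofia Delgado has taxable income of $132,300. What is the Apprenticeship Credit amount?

$4,800

Apprenticeship Credit: $132,300 is at or below the $146,400 threshold, so the full $4,800 applies.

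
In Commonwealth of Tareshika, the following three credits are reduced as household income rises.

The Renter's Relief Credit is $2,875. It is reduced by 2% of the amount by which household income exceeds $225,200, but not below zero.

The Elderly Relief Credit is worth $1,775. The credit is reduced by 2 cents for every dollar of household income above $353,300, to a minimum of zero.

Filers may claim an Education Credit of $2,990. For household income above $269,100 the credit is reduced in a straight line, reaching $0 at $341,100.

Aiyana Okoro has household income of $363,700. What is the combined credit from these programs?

$1,672

Renter's Relief Credit: 2% of the $138,500 excess over $225,200 is $2,770; credit = $2,875 − $2,770 = $105.
Elderly Relief Credit: 2% of the $10,400 excess over $353,300 is $208; credit = $1,775 − $208 = $1,567.
Education Credit: $363,700 is at or above $341,100, so the credit is $0.
Total: $105 + $1,567 + $0 = $1,672.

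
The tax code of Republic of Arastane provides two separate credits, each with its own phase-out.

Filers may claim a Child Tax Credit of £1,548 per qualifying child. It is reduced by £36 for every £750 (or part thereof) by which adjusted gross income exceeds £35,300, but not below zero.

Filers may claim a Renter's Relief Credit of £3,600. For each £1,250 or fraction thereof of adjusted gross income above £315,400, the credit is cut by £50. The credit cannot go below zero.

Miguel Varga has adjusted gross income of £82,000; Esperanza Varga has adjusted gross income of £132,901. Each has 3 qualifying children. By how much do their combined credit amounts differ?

Miguel (£82,000): Child Tax Credit: base = 3 × £1,548 = £4,644. income exceeds £35,300 by £46,700, which is 63 full-or-partial £750 increments; reduction = 63 × £36 = £2,268, leaving £2,376. Renter's Relief Credit: £82,000 is at or below the £315,400 threshold, so the full £3,600 applies. total £2,376 + £3,600 = £5,976
Esperanza (£132,901): Child Tax Credit: base = 3 × £1,548 = £4,644. income exceeds £35,300 by £97,601 → 131 increments × £36 = £4,716 ≥ base, so the credit is £0. Renter's Relief Credit: £132,901 is at or below the £315,400 threshold, so the full £3,600 applies. total £0 + £3,600 = £3,600
Difference: |£5,976 − £3,600| = £2,376.

£2,376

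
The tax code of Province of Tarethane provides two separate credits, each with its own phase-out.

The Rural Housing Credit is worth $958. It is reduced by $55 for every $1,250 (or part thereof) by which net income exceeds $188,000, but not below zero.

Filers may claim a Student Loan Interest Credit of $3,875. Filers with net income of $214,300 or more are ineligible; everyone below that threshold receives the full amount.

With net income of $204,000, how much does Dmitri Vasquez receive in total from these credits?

Rural Housing Credit: income exceeds $188,000 by $16,000, which is 13 full-or-partial $1,250 increments; reduction = 13 × $55 = $715, leaving $243.
Student Loan Interest Credit: $204,000 is below the $214,300 cutoff, so the full $3,875 applies.
Total: $243 + $3,875 = $4,118.

$4,118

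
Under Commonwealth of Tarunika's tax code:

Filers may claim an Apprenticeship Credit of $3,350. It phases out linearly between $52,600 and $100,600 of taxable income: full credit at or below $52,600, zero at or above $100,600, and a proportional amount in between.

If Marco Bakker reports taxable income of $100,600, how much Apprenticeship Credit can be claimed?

Apprenticeship Credit: $100,600 is at or above $100,600, so the credit is $0.

$0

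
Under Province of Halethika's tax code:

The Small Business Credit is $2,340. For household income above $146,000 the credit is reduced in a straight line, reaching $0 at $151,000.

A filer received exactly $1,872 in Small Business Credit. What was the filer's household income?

$147,000

$1,872 is 1,872/2,340 of the full $2,340, so 468/2,340 of the $5,000 range has been used: income = $146,000 + $5,000 × 468/2,340 = $147,000.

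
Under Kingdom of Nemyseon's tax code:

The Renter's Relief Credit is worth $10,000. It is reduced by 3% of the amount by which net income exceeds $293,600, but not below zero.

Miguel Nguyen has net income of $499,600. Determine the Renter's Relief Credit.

$3,820

Renter's Relief Credit: 3% of the $206,000 excess over $293,600 is $6,180; credit = $10,000 − $6,180 = $3,820.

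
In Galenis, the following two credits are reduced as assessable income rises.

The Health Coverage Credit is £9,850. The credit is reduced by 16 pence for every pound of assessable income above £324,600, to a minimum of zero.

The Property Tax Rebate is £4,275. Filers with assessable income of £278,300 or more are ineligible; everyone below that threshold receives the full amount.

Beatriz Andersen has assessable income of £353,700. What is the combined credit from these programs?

£5,194

Health Coverage Credit: 16% of the £29,100 excess over £324,600 is £4,656; credit = £9,850 − £4,656 = £5,194.
Property Tax Rebate: £353,700 meets or exceeds the £278,300 cutoff, so the credit is £0.
Total: £5,194 + £0 = £5,194.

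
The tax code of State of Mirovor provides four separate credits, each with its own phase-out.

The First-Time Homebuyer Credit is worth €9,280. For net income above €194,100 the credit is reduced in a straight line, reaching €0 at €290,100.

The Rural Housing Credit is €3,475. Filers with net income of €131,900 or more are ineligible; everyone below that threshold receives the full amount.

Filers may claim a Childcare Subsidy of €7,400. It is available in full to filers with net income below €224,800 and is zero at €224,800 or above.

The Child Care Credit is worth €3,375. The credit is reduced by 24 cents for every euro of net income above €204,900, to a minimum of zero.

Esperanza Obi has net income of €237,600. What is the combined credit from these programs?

€5,075

First-Time Homebuyer Credit: €237,600 is €43,500 into a €96,000 phase-out range, leaving 52,500/96,000 of the credit: €9,280 × 52,500/96,000 = €5,075.
Rural Housing Credit: €237,600 meets or exceeds the €131,900 cutoff, so the credit is €0.
Childcare Subsidy: €237,600 meets or exceeds the €224,800 cutoff, so the credit is €0.
Child Care Credit: 24% of the €32,700 excess over €204,900 is €7,848 ≥ base, so the credit is €0.
Total: €5,075 + €0 + €0 + €0 = €5,075.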